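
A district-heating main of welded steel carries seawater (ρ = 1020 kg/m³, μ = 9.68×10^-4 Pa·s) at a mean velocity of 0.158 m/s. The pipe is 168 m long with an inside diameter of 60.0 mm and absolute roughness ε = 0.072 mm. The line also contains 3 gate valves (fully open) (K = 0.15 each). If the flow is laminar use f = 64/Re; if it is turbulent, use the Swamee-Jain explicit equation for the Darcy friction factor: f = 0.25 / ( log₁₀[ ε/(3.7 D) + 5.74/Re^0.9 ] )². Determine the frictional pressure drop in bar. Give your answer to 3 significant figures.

ΔP ≈ 0.0118 bar

Reynolds number Re = ρVD/μ = 1020 · 0.158 · 0.06 / 0.000968 = 9989.
Re > 4000 → turbulent. Relative roughness ε/D = 7.2e-05/0.06 = 0.0012. Swamee-Jain: f = 0.25/(log₁₀[0.0012/3.7 + 5.74/9989^0.9])² = 0.25/(log₁₀[0.000324 + 0.00144])² = 0.25/(-2.753)² = 0.03299.
Total minor-loss coefficient ΣK = 3·0.15 = 0.45.
ΔP = [f·L/D + ΣK]·(ρV²/2) = [0.03299·168/0.06 + 0.45]·(1020·0.158²/2) = [92.39 + 0.45]·12.73 = 1182 Pa.
ΔP = 1182 Pa = 0.0118 bar.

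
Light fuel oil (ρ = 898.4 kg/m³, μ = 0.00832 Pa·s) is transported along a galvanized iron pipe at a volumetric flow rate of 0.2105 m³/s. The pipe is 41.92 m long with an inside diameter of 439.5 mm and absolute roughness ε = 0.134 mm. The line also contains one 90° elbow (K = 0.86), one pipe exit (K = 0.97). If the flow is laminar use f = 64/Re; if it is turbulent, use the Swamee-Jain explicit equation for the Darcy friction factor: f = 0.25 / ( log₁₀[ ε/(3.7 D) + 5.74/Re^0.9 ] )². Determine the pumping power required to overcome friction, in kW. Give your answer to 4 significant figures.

P ≈ 0.6958 kW

Cross-sectional area A = πD²/4 = π(0.4395)²/4 = 0.1517 m²; mean velocity V = Q/A = 0.2105/0.1517 = 1.388 m/s.
Reynolds number Re = ρVD/μ = 898.4 · 1.388 · 0.4395 / 0.00832 = 6.585e+04.
Re > 4000 → turbulent. Relative roughness ε/D = 0.000134/0.4395 = 0.000305. Swamee-Jain: f = 0.25/(log₁₀[0.000305/3.7 + 5.74/6.585e+04^0.9])² = 0.25/(log₁₀[8.24e-05 + 0.000264])² = 0.25/(-3.46)² = 0.02088.
Total minor-loss coefficient ΣK = 1·0.86 + 1·0.97 = 1.83.
ΔP = [f·L/D + ΣK]·(ρV²/2) = [0.02088·41.92/0.4395 + 1.83]·(898.4·1.388²/2) = [1.992 + 1.83]·864.8 = 3305 Pa.
Pumping power P = QΔP = 0.2105·3305 = 695.76 W = 0.6958 kW.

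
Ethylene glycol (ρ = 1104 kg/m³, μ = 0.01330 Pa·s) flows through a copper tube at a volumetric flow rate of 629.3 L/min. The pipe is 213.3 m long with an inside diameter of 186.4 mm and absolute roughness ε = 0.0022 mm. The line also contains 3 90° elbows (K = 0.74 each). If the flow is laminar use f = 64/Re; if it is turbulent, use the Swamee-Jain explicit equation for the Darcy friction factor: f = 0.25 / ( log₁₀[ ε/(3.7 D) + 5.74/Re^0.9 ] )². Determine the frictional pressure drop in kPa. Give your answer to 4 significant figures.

ΔP ≈ 3.535 kPa

Q = 629.3 L/min = 629.3/60000 = 0.01049 m³/s.
Cross-sectional area A = πD²/4 = π(0.1864)²/4 = 0.02729 m²; mean velocity V = Q/A = 0.01049/0.02729 = 0.3843 m/s.
Reynolds number Re = ρVD/μ = 1104 · 0.3843 · 0.1864 / 0.0133 = 5947.
Re > 4000 → turbulent. Relative roughness ε/D = 2.2e-06/0.1864 = 1.18e-05. Swamee-Jain: f = 0.25/(log₁₀[1.18e-05/3.7 + 5.74/5947^0.9])² = 0.25/(log₁₀[3.19e-06 + 0.0023])² = 0.25/(-2.637)² = 0.03594.
Total minor-loss coefficient ΣK = 3·0.74 = 2.22.
ΔP = [f·L/D + ΣK]·(ρV²/2) = [0.03594·213.3/0.1864 + 2.22]·(1104·0.3843²/2) = [41.13 + 2.22]·81.54 = 3535 Pa.
ΔP = 3535 Pa = 3.535 kPa.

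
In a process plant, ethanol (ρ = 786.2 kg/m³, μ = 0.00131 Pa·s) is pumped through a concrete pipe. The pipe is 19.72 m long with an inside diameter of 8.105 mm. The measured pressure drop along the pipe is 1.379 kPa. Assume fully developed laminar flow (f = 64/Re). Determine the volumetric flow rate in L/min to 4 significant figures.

For laminar flow, f = 64/Re with Re = ρVD/μ, so Darcy-Weisbach reduces to ΔP = 32μLV/D². Solving for V: V = ΔP·D²/(32μL) = 1379·(0.008105)²/(32·0.00131·19.72) = 0.1096 m/s.
Check: Re = ρVD/μ = 786.2·0.1096·0.008105/0.00131 = 533 < 2300, so the laminar assumption holds.
Q = V·A = 0.1096·(π/4·0.008105²) = 5.654e-06 m³/s = 0.3392 L/min.

Q ≈ 0.3392 L/min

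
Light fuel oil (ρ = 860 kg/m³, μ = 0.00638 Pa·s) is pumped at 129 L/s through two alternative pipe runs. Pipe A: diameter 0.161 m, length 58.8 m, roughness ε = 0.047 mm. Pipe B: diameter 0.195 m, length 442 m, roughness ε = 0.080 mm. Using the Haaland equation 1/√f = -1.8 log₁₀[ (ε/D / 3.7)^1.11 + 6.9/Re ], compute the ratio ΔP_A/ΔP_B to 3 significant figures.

ΔP_A/ΔP_B ≈ 0.328

Pipe A: V = Q/A = 0.129/0.02036 = 6.336 m/s; Re = 1.375e+05; ε/D = 0.000292; Haaland → f = 0.01829; ΔP_A = f(L/D)(ρV²/2) = 1.154e+05 Pa.
Pipe B: V = Q/A = 0.129/0.02986 = 4.319 m/s; Re = 1.135e+05; ε/D = 0.00041; Haaland → f = 0.01935; ΔP_B = f(L/D)(ρV²/2) = 3.519e+05 Pa.
ΔP_A/ΔP_B = 1.154e+05/3.519e+05 = 0.328.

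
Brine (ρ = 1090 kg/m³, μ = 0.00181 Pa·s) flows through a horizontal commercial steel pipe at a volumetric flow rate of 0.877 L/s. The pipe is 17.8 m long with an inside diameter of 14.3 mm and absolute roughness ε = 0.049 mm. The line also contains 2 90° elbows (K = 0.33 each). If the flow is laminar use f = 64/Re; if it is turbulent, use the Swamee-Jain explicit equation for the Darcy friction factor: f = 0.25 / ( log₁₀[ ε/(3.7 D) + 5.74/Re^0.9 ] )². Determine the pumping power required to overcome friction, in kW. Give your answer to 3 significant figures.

P ≈ 0.540 kW

Q = 0.877 L/s = 0.877/1000 = 0.000877 m³/s.
Cross-sectional area A = πD²/4 = π(0.0143)²/4 = 0.0001606 m²; mean velocity V = Q/A = 0.000877/0.0001606 = 5.461 m/s.
Reynolds number Re = ρVD/μ = 1090 · 5.461 · 0.0143 / 0.00181 = 4.702e+04.
Re > 4000 → turbulent. Relative roughness ε/D = 4.9e-05/0.0143 = 0.00343. Swamee-Jain: f = 0.25/(log₁₀[0.00343/3.7 + 5.74/4.702e+04^0.9])² = 0.25/(log₁₀[0.000926 + 0.000358])² = 0.25/(-2.891)² = 0.0299.
Total minor-loss coefficient ΣK = 2·0.33 = 0.66.
ΔP = [f·L/D + ΣK]·(ρV²/2) = [0.0299·17.8/0.0143 + 0.66]·(1090·5.461²/2) = [37.22 + 0.66]·1.625e+04 = 6.156e+05 Pa.
Pumping power P = QΔP = 0.000877·6.156e+05 = 539.9 W = 0.540 kW.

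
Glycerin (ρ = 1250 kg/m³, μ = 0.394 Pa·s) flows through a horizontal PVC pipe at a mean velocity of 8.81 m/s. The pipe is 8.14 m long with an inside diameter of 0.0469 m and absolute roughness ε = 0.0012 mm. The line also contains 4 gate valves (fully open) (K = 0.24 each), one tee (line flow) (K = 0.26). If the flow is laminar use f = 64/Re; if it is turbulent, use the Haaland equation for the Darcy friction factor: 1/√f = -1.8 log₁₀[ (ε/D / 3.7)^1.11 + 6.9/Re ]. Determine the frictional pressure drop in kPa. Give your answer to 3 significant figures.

ΔP ≈ 470 kPa

Reynolds number Re = ρVD/μ = 1250 · 8.81 · 0.0469 / 0.394 = 1311.
Re < 2300 → laminar flow, so f = 64/Re = 64/1311 = 0.04882 (the turbulent correlation is not needed).
Total minor-loss coefficient ΣK = 4·0.24 + 1·0.26 = 1.22.
ΔP = [f·L/D + ΣK]·(ρV²/2) = [0.04882·8.14/0.0469 + 1.22]·(1250·8.81²/2) = [8.474 + 1.22]·4.851e+04 = 4.702e+05 Pa.
ΔP = 4.702e+05 Pa = 470 kPa.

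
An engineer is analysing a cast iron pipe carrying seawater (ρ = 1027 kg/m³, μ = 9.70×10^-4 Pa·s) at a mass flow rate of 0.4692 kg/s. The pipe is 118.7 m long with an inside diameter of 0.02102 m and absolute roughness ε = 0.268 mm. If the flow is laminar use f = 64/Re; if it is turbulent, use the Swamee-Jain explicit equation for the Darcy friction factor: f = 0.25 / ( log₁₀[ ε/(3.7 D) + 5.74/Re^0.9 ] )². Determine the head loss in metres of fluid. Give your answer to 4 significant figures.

h_f ≈ 21.68 m

A = πD²/4 = π(0.02102)²/4 = 0.000347 m²; mean velocity V = ṁ/(ρA) = 0.4692/(1027 · 0.000347) = 1.317 m/s.
Reynolds number Re = ρVD/μ = 1027 · 1.317 · 0.02102 / 0.00097 = 2.93e+04.
Re > 4000 → turbulent. Relative roughness ε/D = 0.000268/0.02102 = 0.0127. Swamee-Jain: f = 0.25/(log₁₀[0.0127/3.7 + 5.74/2.93e+04^0.9])² = 0.25/(log₁₀[0.00345 + 0.000548])² = 0.25/(-2.399)² = 0.04345.
Darcy-Weisbach: ΔP = f(L/D)(ρV²/2) = 0.04345·(118.7/0.02102)·(1027·1.317²/2) = 0.04345·5647·890 = 2.184e+05 Pa.
Head loss h_f = ΔP/(ρg) = 2.184e+05/(1027·9.81) = 21.68 m.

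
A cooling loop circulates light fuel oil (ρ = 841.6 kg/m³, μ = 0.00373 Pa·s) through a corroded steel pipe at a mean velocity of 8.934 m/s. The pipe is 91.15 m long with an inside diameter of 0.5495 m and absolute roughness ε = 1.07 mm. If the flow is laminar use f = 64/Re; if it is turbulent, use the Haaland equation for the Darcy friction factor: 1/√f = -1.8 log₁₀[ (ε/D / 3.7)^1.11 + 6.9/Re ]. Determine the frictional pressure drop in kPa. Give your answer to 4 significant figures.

ΔP ≈ 130.7 kPa

Reynolds number Re = ρVD/μ = 841.6 · 8.934 · 0.5495 / 0.00373 = 1.108e+06.
Re > 4000 → turbulent. Relative roughness ε/D = 0.00107/0.5495 = 0.00195. Haaland: 1/√f = -1.8 log₁₀[(0.00195/3.7)^1.11 + 6.9/1.108e+06] = -1.8 log₁₀[0.000229 + 6.23e-06] = 6.53, so f = 0.02345.
Darcy-Weisbach: ΔP = f(L/D)(ρV²/2) = 0.02345·(91.15/0.5495)·(841.6·8.934²/2) = 0.02345·165.9·3.359e+04 = 1.307e+05 Pa.
ΔP = 1.307e+05 Pa = 130.7 kPa.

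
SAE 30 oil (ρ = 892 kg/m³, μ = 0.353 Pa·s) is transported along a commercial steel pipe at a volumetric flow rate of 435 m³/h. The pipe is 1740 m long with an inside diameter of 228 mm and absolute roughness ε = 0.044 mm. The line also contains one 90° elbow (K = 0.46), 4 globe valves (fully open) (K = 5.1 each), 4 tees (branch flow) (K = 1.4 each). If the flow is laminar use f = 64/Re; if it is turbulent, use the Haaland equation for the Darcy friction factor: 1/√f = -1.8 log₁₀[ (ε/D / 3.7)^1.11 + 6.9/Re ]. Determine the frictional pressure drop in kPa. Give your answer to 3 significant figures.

ΔP ≈ 1220 kPa

Q = 435 m³/h = 435/3600 = 0.1208 m³/s.
Cross-sectional area A = πD²/4 = π(0.228)²/4 = 0.04083 m²; mean velocity V = Q/A = 0.1208/0.04083 = 2.96 m/s.
Reynolds number Re = ρVD/μ = 892 · 2.96 · 0.228 / 0.353 = 1705.
Re < 2300 → laminar flow, so f = 64/Re = 64/1705 = 0.03753 (the turbulent correlation is not needed).
Total minor-loss coefficient ΣK = 1·0.46 + 4·5.1 + 4·1.4 = 26.5.
ΔP = [f·L/D + ΣK]·(ρV²/2) = [0.03753·1740/0.228 + 26.5]·(892·2.96²/2) = [286.4 + 26.5]·3907 = 1.222e+06 Pa.
ΔP = 1.222e+06 Pa = 1220 kPa.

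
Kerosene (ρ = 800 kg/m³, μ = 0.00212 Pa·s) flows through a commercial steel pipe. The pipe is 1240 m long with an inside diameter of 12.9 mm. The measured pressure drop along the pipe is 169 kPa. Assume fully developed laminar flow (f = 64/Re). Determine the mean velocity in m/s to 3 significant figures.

For laminar flow, f = 64/Re with Re = ρVD/μ, so Darcy-Weisbach reduces to ΔP = 32μLV/D². Solving for V: V = ΔP·D²/(32μL) = 1.69e+05·(0.0129)²/(32·0.00212·1240) = 0.3343 m/s.
Check: Re = ρVD/μ = 800·0.3343·0.0129/0.00212 = 1627 < 2300, so the laminar assumption holds.

V ≈ 0.334 m/s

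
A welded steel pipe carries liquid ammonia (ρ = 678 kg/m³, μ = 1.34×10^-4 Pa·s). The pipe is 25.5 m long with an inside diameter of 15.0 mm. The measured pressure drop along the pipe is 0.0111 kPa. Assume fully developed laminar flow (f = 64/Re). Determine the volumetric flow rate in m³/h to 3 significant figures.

For laminar flow, f = 64/Re with Re = ρVD/μ, so Darcy-Weisbach reduces to ΔP = 32μLV/D². Solving for V: V = ΔP·D²/(32μL) = 11.1·(0.015)²/(32·0.000134·25.5) = 0.02284 m/s.
Check: Re = ρVD/μ = 678·0.02284·0.015/0.000134 = 1734 < 2300, so the laminar assumption holds.
Q = V·A = 0.02284·(π/4·0.015²) = 4.036e-06 m³/s = 0.0145 m³/h.

Q ≈ 0.0145 m³/h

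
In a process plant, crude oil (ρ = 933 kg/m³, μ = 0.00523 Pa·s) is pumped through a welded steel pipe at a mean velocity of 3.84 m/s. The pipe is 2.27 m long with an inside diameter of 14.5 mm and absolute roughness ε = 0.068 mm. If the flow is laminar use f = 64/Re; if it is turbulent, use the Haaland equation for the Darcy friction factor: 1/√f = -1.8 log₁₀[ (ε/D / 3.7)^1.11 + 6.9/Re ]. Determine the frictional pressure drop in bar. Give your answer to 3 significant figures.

Reynolds number Re = ρVD/μ = 933 · 3.84 · 0.0145 / 0.00523 = 9933.
Re > 4000 → turbulent. Relative roughness ε/D = 6.8e-05/0.0145 = 0.00469. Haaland: 1/√f = -1.8 log₁₀[(0.00469/3.7)^1.11 + 6.9/9933] = -1.8 log₁₀[0.000609 + 0.000695] = 5.193, so f = 0.03708.
Darcy-Weisbach: ΔP = f(L/D)(ρV²/2) = 0.03708·(2.27/0.0145)·(933·3.84²/2) = 0.03708·156.6·6879 = 3.993e+04 Pa.
ΔP = 3.993e+04 Pa = 0.399 bar.

ΔP ≈ 0.399 bar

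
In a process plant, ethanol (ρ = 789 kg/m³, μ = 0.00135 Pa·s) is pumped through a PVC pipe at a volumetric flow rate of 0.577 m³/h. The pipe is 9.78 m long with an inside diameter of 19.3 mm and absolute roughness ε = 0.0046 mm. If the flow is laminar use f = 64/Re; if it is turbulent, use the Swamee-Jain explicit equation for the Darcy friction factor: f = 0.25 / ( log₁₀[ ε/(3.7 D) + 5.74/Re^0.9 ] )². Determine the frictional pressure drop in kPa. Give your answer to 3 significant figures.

Q = 0.577 m³/h = 0.577/3600 = 0.0001603 m³/s.
Cross-sectional area A = πD²/4 = π(0.0193)²/4 = 0.0002926 m²; mean velocity V = Q/A = 0.0001603/0.0002926 = 0.5479 m/s.
Reynolds number Re = ρVD/μ = 789 · 0.5479 · 0.0193 / 0.00135 = 6180.
Re > 4000 → turbulent. Relative roughness ε/D = 4.6e-06/0.0193 = 0.000238. Swamee-Jain: f = 0.25/(log₁₀[0.000238/3.7 + 5.74/6180^0.9])² = 0.25/(log₁₀[6.44e-05 + 0.00222])² = 0.25/(-2.641)² = 0.03585.
Darcy-Weisbach: ΔP = f(L/D)(ρV²/2) = 0.03585·(9.78/0.0193)·(789·0.5479²/2) = 0.03585·506.7·118.4 = 2151 Pa.
ΔP = 2151 Pa = 2.15 kPa.

ΔP ≈ 2.15 kPa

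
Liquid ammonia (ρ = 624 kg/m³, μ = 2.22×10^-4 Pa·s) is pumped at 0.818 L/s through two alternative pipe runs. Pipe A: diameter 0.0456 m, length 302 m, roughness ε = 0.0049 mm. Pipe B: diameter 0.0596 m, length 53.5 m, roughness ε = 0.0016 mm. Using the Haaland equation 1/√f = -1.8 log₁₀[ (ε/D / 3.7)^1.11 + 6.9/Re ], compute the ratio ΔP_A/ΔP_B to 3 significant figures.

ΔP_A/ΔP_B ≈ 20.6

Pipe A: V = Q/A = 0.000818/0.001633 = 0.5009 m/s; Re = 6.42e+04; ε/D = 0.000107; Haaland → f = 0.01995; ΔP_A = f(L/D)(ρV²/2) = 1.034e+04 Pa.
Pipe B: V = Q/A = 0.000818/0.00279 = 0.2932 m/s; Re = 4.912e+04; ε/D = 2.68e-05; Haaland → f = 0.02086; ΔP_B = f(L/D)(ρV²/2) = 502.3 Pa.
ΔP_A/ΔP_B = 1.034e+04/502.3 = 20.6.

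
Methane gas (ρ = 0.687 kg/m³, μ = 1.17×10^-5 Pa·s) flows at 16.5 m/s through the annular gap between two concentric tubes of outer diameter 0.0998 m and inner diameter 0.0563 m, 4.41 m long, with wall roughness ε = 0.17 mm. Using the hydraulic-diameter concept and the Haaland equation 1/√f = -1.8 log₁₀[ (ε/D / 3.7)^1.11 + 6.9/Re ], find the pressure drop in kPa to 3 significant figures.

Hydraulic diameter D_h = 4A/P = D_o - D_i = 0.0998 - 0.0563 = 0.0435 m.
Re = ρVD_h/μ = 0.687·16.5·0.0435/1.17e-05 = 4.214e+04.
ε/D_h = 0.00017/0.0435 = 0.00391; Haaland gives 1/√f = -1.8 log₁₀[0.000497+0.000164] = 5.724, so f = 0.03052.
ΔP = f(L/D_h)(ρV²/2) = 0.03052·4.41/0.0435·93.52 = 289.4 Pa.
ΔP = 0.289 kPa.

ΔP ≈ 0.289 kPa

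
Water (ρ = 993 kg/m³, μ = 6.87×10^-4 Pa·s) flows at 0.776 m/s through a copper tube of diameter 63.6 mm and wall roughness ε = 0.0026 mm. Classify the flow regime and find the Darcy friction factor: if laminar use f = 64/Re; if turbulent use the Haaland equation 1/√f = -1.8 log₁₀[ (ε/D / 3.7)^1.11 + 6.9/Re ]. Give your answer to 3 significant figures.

Re = ρVD/μ = 993·0.776·0.0636/0.000687 = 7.134e+04.
Re > 4000 → turbulent. ε/D = 2.6e-06/0.0636 = 4.09e-05; Haaland: 1/√f = -1.8 log₁₀[3.15e-06 + 9.67e-05] = 7.201, so f = 0.01928.

f ≈ 0.0193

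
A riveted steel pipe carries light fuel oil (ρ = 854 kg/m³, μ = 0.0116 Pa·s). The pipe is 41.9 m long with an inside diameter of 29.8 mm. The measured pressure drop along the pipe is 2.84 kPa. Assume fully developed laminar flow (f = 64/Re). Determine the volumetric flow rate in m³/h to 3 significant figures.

Q ≈ 0.407 m³/h

For laminar flow, f = 64/Re with Re = ρVD/μ, so Darcy-Weisbach reduces to ΔP = 32μLV/D². Solving for V: V = ΔP·D²/(32μL) = 2840·(0.0298)²/(32·0.0116·41.9) = 0.1622 m/s.
Check: Re = ρVD/μ = 854·0.1622·0.0298/0.0116 = 355.8 < 2300, so the laminar assumption holds.
Q = V·A = 0.1622·(π/4·0.0298²) = 0.0001131 m³/s = 0.407 m³/h.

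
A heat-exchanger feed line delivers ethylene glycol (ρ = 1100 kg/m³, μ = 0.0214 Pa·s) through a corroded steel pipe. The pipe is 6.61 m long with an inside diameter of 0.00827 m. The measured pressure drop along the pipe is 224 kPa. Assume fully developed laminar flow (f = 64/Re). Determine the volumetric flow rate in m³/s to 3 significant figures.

For laminar flow, f = 64/Re with Re = ρVD/μ, so Darcy-Weisbach reduces to ΔP = 32μLV/D². Solving for V: V = ΔP·D²/(32μL) = 2.24e+05·(0.00827)²/(32·0.0214·6.61) = 3.384 m/s.
Check: Re = ρVD/μ = 1100·3.384·0.00827/0.0214 = 1439 < 2300, so the laminar assumption holds.
Q = V·A = 3.384·(π/4·0.00827²) = 0.0001818 m³/s = 1.82×10^-4 m³/s.

Q ≈ 1.82×10^-4 m³/s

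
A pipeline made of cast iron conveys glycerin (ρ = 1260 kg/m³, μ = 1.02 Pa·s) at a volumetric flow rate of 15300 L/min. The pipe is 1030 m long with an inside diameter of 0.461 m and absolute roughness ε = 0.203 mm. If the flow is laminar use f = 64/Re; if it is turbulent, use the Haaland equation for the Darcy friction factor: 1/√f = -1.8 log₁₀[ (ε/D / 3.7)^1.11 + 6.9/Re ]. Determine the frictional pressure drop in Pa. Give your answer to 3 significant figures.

ΔP ≈ 242000 Pa

Q = 15300 L/min = 15300/60000 = 0.255 m³/s.
Cross-sectional area A = πD²/4 = π(0.461)²/4 = 0.1669 m²; mean velocity V = Q/A = 0.255/0.1669 = 1.528 m/s.
Reynolds number Re = ρVD/μ = 1260 · 1.528 · 0.461 / 1.02 = 870.
Re < 2300 → laminar flow, so f = 64/Re = 64/870 = 0.07356 (the turbulent correlation is not needed).
Darcy-Weisbach: ΔP = f(L/D)(ρV²/2) = 0.07356·(1030/0.461)·(1260·1.528²/2) = 0.07356·2234·1470 = 2.417e+05 Pa.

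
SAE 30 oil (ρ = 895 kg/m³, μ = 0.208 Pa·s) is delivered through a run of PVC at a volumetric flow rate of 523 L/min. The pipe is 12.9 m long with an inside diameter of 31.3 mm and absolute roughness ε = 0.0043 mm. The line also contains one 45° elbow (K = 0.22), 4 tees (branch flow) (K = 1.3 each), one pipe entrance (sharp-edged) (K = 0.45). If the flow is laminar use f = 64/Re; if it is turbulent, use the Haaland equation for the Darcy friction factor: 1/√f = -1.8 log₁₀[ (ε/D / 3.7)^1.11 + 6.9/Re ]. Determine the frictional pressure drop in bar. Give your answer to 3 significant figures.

ΔP ≈ 13.3 bar

Q = 523 L/min = 523/60000 = 0.008717 m³/s.
Cross-sectional area A = πD²/4 = π(0.0313)²/4 = 0.0007694 m²; mean velocity V = Q/A = 0.008717/0.0007694 = 11.33 m/s.
Reynolds number Re = ρVD/μ = 895 · 11.33 · 0.0313 / 0.208 = 1526.
Re < 2300 → laminar flow, so f = 64/Re = 64/1526 = 0.04195 (the turbulent correlation is not needed).
Total minor-loss coefficient ΣK = 1·0.22 + 4·1.3 + 1·0.45 = 5.87.
ΔP = [f·L/D + ΣK]·(ρV²/2) = [0.04195·12.9/0.0313 + 5.87]·(895·11.33²/2) = [17.29 + 5.87]·5.743e+04 = 1.33e+06 Pa.
ΔP = 1.33e+06 Pa = 13.3 bar.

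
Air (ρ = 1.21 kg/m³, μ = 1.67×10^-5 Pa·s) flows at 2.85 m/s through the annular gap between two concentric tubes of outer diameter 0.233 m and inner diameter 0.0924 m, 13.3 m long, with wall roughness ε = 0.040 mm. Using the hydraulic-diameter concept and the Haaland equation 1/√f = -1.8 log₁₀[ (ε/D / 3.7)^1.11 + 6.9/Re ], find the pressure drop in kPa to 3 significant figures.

ΔP ≈ 0.0112 kPa

Hydraulic diameter D_h = 4A/P = D_o - D_i = 0.233 - 0.0924 = 0.1406 m.
Re = ρVD_h/μ = 1.21·2.85·0.1406/1.67e-05 = 2.903e+04.
ε/D_h = 4e-05/0.1406 = 0.000284; Haaland gives 1/√f = -1.8 log₁₀[2.71e-05+0.000238] = 6.439, so f = 0.02412.
ΔP = f(L/D_h)(ρV²/2) = 0.02412·13.3/0.1406·4.914 = 11.21 Pa.
ΔP = 0.0112 kPa.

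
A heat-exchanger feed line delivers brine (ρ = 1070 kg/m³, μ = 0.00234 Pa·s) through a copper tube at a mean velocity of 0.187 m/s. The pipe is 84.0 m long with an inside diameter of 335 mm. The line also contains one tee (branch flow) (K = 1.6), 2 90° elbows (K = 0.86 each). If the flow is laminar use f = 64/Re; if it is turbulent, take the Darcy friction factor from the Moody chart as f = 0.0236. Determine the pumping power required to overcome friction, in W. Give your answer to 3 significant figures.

P ≈ 2.85 W

Reynolds number Re = ρVD/μ = 1070 · 0.187 · 0.335 / 0.00234 = 2.865e+04.
Re > 4000 → turbulent; use the Moody-chart value f = 0.0236.
Total minor-loss coefficient ΣK = 1·1.6 + 2·0.86 = 3.32.
ΔP = [f·L/D + ΣK]·(ρV²/2) = [0.0236·84/0.335 + 3.32]·(1070·0.187²/2) = [5.918 + 3.32]·18.71 = 172.8 Pa.
Q = V·A = 0.187·0.08814 = 0.01648 m³/s.
Pumping power P = QΔP = 0.01648·172.8 = 2.849 W = 2.85 W.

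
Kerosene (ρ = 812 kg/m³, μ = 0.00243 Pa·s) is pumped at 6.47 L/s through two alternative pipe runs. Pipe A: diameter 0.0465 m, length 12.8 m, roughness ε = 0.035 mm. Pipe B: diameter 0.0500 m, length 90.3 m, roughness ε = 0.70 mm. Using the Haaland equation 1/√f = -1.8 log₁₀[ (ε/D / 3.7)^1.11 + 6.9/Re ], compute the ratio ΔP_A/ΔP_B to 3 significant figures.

Pipe A: V = Q/A = 0.00647/0.001698 = 3.81 m/s; Re = 5.92e+04; ε/D = 0.000753; Haaland → f = 0.02246; ΔP_A = f(L/D)(ρV²/2) = 3.644e+04 Pa.
Pipe B: V = Q/A = 0.00647/0.001963 = 3.295 m/s; Re = 5.505e+04; ε/D = 0.014; Haaland → f = 0.04353; ΔP_B = f(L/D)(ρV²/2) = 3.466e+05 Pa.
ΔP_A/ΔP_B = 3.644e+04/3.466e+05 = 0.105.

ΔP_A/ΔP_B ≈ 0.105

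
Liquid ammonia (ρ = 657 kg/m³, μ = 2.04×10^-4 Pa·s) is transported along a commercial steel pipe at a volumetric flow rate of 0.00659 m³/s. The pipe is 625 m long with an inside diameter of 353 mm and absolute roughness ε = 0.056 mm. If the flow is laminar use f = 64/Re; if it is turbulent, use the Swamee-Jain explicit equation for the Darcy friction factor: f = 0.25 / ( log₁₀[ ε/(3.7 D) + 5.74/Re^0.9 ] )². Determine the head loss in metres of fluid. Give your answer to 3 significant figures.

h_f ≈ 0.00806 m

Cross-sectional area A = πD²/4 = π(0.353)²/4 = 0.09787 m²; mean velocity V = Q/A = 0.00659/0.09787 = 0.06734 m/s.
Reynolds number Re = ρVD/μ = 657 · 0.06734 · 0.353 / 0.000204 = 7.655e+04.
Re > 4000 → turbulent. Relative roughness ε/D = 5.6e-05/0.353 = 0.000159. Swamee-Jain: f = 0.25/(log₁₀[0.000159/3.7 + 5.74/7.655e+04^0.9])² = 0.25/(log₁₀[4.29e-05 + 0.000231])² = 0.25/(-3.563)² = 0.0197.
Darcy-Weisbach: ΔP = f(L/D)(ρV²/2) = 0.0197·(625/0.353)·(657·0.06734²/2) = 0.0197·1771·1.489 = 51.94 Pa.
Head loss h_f = ΔP/(ρg) = 51.94/(657·9.81) = 0.00806 m.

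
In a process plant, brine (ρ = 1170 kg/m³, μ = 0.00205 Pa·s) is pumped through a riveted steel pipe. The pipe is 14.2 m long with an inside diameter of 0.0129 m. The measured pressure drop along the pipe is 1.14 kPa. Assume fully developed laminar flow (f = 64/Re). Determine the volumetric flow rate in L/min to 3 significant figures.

Q ≈ 1.60 L/min

For laminar flow, f = 64/Re with Re = ρVD/μ, so Darcy-Weisbach reduces to ΔP = 32μLV/D². Solving for V: V = ΔP·D²/(32μL) = 1140·(0.0129)²/(32·0.00205·14.2) = 0.2037 m/s.
Check: Re = ρVD/μ = 1170·0.2037·0.0129/0.00205 = 1499 < 2300, so the laminar assumption holds.
Q = V·A = 0.2037·(π/4·0.0129²) = 2.662e-05 m³/s = 1.60 L/min.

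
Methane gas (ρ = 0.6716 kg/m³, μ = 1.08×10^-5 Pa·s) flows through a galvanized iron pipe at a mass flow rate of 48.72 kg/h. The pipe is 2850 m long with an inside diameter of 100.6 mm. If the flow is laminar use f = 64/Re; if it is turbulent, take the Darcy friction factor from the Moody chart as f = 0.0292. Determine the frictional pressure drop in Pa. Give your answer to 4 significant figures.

ṁ = 48.72 kg/h = 48.72/3600 = 0.01353 kg/s.
A = πD²/4 = π(0.1006)²/4 = 0.007949 m²; mean velocity V = ṁ/(ρA) = 0.01353/(0.6716 · 0.007949) = 2.535 m/s.
Reynolds number Re = ρVD/μ = 0.6716 · 2.535 · 0.1006 / 1.08e-05 = 1.586e+04.
Re > 4000 → turbulent; use the Moody-chart value f = 0.0292.
Darcy-Weisbach: ΔP = f(L/D)(ρV²/2) = 0.0292·(2850/0.1006)·(0.6716·2.535²/2) = 0.0292·2.833e+04·2.158 = 1785 Pa.

ΔP ≈ 1785 Pa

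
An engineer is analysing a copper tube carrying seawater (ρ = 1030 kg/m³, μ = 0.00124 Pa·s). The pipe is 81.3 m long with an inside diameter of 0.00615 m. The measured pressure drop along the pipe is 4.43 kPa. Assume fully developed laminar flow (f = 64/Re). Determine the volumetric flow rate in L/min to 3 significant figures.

For laminar flow, f = 64/Re with Re = ρVD/μ, so Darcy-Weisbach reduces to ΔP = 32μLV/D². Solving for V: V = ΔP·D²/(32μL) = 4430·(0.00615)²/(32·0.00124·81.3) = 0.05194 m/s.
Check: Re = ρVD/μ = 1030·0.05194·0.00615/0.00124 = 265.3 < 2300, so the laminar assumption holds.
Q = V·A = 0.05194·(π/4·0.00615²) = 1.543e-06 m³/s = 0.0926 L/min.

Q ≈ 0.0926 L/min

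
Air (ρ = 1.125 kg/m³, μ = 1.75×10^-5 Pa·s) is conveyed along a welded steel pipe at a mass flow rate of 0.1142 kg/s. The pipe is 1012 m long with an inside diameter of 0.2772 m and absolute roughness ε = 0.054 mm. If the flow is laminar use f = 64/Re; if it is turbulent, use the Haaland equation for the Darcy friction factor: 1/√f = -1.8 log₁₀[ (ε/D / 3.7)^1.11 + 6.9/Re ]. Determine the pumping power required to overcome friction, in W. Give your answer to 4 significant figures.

A = πD²/4 = π(0.2772)²/4 = 0.06035 m²; mean velocity V = ṁ/(ρA) = 0.1142/(1.125 · 0.06035) = 1.682 m/s.
Reynolds number Re = ρVD/μ = 1.125 · 1.682 · 0.2772 / 1.75e-05 = 2.997e+04.
Re > 4000 → turbulent. Relative roughness ε/D = 5.4e-05/0.2772 = 0.000195. Haaland: 1/√f = -1.8 log₁₀[(0.000195/3.7)^1.11 + 6.9/2.997e+04] = -1.8 log₁₀[1.78e-05 + 0.00023] = 6.49, so f = 0.02374.
Darcy-Weisbach: ΔP = f(L/D)(ρV²/2) = 0.02374·(1012/0.2772)·(1.125·1.682²/2) = 0.02374·3651·1.591 = 137.9 Pa.
Q = ṁ/ρ = 0.1142/1.125 = 0.1015 m³/s.
Pumping power P = QΔP = 0.1015·137.9 = 14.003 W = 14.00 W.

P ≈ 14.00 W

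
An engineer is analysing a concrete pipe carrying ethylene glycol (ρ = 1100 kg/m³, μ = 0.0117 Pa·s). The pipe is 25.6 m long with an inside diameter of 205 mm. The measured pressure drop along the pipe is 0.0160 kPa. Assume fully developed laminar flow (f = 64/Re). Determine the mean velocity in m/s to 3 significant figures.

For laminar flow, f = 64/Re with Re = ρVD/μ, so Darcy-Weisbach reduces to ΔP = 32μLV/D². Solving for V: V = ΔP·D²/(32μL) = 16·(0.205)²/(32·0.0117·25.6) = 0.07015 m/s.
Check: Re = ρVD/μ = 1100·0.07015·0.205/0.0117 = 1352 < 2300, so the laminar assumption holds.

V ≈ 0.0702 m/s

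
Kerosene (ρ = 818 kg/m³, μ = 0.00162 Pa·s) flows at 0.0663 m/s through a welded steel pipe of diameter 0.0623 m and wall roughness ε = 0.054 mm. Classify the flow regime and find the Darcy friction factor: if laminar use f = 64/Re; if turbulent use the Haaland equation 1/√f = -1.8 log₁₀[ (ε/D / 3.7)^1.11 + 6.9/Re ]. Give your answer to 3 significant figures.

Re = ρVD/μ = 818·0.0663·0.0623/0.00162 = 2086.
Re < 2300 → laminar, so f = 64/Re = 0.03069 (roughness is irrelevant in laminar flow).

f ≈ 0.0307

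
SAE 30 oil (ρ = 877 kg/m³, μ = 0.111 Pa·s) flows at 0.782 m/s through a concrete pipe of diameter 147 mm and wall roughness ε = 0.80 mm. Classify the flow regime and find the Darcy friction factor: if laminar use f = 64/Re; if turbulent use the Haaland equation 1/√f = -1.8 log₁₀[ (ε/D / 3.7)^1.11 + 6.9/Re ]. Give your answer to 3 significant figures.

Re = ρVD/μ = 877·0.782·0.147/0.111 = 908.2.
Re < 2300 → laminar, so f = 64/Re = 0.07047 (roughness is irrelevant in laminar flow).

f ≈ 0.0705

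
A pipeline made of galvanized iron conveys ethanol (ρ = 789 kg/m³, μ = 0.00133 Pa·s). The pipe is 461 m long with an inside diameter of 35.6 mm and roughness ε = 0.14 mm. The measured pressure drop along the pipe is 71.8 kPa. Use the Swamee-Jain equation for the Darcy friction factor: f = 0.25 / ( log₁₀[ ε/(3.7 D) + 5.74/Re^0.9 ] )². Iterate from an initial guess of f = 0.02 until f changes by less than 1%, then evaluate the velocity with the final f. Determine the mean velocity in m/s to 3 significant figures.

Rearranging Darcy-Weisbach: V = √(2·ΔP·D/(f·L·ρ)). With ε/D = 0.00014/0.0356 = 0.00393, iterate starting from f = 0.02:
  f = 0.02 → V = √(2·7.18e+04·0.0356/(0.02·461·789)) = 0.8383 m/s; Re = ρVD/μ = 1.77e+04; f → 0.0339
  f = 0.0339 → V = 0.6439 m/s; Re = 1.36e+04; f → 0.03517
  f = 0.03517 → V = 0.6322 m/s; Re = 1.335e+04; f → 0.03526
Converged (Δf/f < 1%). With the final f = 0.03526: V = √(2·7.18e+04·0.0356/(0.03526·461·789)) = 0.6313 m/s.

V ≈ 0.631 m/s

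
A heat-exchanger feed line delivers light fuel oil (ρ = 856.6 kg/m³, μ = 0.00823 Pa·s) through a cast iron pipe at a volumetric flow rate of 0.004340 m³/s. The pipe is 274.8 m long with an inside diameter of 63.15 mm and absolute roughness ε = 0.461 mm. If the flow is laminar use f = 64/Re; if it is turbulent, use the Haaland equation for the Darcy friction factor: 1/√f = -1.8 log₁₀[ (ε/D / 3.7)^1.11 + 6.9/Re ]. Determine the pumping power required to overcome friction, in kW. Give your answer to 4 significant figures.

P ≈ 0.6309 kW

Cross-sectional area A = πD²/4 = π(0.06315)²/4 = 0.003132 m²; mean velocity V = Q/A = 0.00434/0.003132 = 1.386 m/s.
Reynolds number Re = ρVD/μ = 856.6 · 1.386 · 0.06315 / 0.00823 = 9108.
Re > 4000 → turbulent. Relative roughness ε/D = 0.000461/0.06315 = 0.0073. Haaland: 1/√f = -1.8 log₁₀[(0.0073/3.7)^1.11 + 6.9/9108] = -1.8 log₁₀[0.000994 + 0.000758] = 4.962, so f = 0.04062.
Darcy-Weisbach: ΔP = f(L/D)(ρV²/2) = 0.04062·(274.8/0.06315)·(856.6·1.386²/2) = 0.04062·4352·822.3 = 1.454e+05 Pa.
Pumping power P = QΔP = 0.00434·1.454e+05 = 630.87 W = 0.6309 kW.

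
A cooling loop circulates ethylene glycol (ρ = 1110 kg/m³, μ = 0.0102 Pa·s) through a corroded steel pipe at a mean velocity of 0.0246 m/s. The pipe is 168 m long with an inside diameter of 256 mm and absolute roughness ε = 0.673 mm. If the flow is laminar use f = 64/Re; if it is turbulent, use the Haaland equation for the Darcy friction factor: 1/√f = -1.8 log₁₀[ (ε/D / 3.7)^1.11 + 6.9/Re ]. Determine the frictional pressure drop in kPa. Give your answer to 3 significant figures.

ΔP ≈ 0.0206 kPa

Reynolds number Re = ρVD/μ = 1110 · 0.0246 · 0.256 / 0.0102 = 685.3.
Re < 2300 → laminar flow, so f = 64/Re = 64/685.3 = 0.09339 (the turbulent correlation is not needed).
Darcy-Weisbach: ΔP = f(L/D)(ρV²/2) = 0.09339·(168/0.256)·(1110·0.0246²/2) = 0.09339·656.2·0.3359 = 20.58 Pa.
ΔP = 20.58 Pa = 0.0206 kPa.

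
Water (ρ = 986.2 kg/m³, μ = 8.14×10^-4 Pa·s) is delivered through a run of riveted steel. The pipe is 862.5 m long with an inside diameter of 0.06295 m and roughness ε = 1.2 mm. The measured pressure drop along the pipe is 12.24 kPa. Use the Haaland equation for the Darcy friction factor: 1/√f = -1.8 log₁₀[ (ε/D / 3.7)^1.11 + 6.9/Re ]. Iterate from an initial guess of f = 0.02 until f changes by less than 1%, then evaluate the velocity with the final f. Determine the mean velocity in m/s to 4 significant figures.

Rearranging Darcy-Weisbach: V = √(2·ΔP·D/(f·L·ρ)). With ε/D = 0.0012/0.06295 = 0.0191, iterate starting from f = 0.02:
  f = 0.02 → V = √(2·1.224e+04·0.06295/(0.02·862.5·986.2)) = 0.301 m/s; Re = ρVD/μ = 2.295e+04; f → 0.04951
  f = 0.04951 → V = 0.1913 m/s; Re = 1.459e+04; f → 0.05043
  f = 0.05043 → V = 0.1895 m/s; Re = 1.445e+04; f → 0.05046
Converged (Δf/f < 1%). With the final f = 0.05046: V = √(2·1.224e+04·0.06295/(0.05046·862.5·986.2)) = 0.1895 m/s.

V ≈ 0.1895 m/s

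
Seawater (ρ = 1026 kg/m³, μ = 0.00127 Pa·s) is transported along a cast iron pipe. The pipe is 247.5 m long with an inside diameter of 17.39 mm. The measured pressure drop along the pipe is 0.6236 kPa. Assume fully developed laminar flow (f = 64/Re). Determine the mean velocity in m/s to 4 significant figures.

For laminar flow, f = 64/Re with Re = ρVD/μ, so Darcy-Weisbach reduces to ΔP = 32μLV/D². Solving for V: V = ΔP·D²/(32μL) = 623.6·(0.01739)²/(32·0.00127·247.5) = 0.01875 m/s.
Check: Re = ρVD/μ = 1026·0.01875·0.01739/0.00127 = 263.4 < 2300, so the laminar assumption holds.

V ≈ 0.01875 m/s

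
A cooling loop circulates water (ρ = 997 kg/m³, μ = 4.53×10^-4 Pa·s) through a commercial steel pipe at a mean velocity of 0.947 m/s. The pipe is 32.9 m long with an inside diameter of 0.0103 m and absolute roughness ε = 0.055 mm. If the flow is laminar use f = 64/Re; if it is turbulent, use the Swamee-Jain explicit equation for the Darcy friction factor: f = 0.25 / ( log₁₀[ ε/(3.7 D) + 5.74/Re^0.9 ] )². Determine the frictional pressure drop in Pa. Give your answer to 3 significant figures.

ΔP ≈ 50300 Pa

Reynolds number Re = ρVD/μ = 997 · 0.947 · 0.0103 / 0.000453 = 2.147e+04.
Re > 4000 → turbulent. Relative roughness ε/D = 5.5e-05/0.0103 = 0.00534. Swamee-Jain: f = 0.25/(log₁₀[0.00534/3.7 + 5.74/2.147e+04^0.9])² = 0.25/(log₁₀[0.00144 + 0.000725])² = 0.25/(-2.664)² = 0.03523.
Darcy-Weisbach: ΔP = f(L/D)(ρV²/2) = 0.03523·(32.9/0.0103)·(997·0.947²/2) = 0.03523·3194·447.1 = 5.031e+04 Pa.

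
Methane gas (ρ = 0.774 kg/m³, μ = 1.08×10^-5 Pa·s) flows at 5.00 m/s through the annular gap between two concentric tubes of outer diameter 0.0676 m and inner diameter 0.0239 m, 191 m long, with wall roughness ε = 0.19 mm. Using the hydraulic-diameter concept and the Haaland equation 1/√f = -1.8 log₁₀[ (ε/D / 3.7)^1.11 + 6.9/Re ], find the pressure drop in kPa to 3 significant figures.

ΔP ≈ 1.45 kPa

Hydraulic diameter D_h = 4A/P = D_o - D_i = 0.0676 - 0.0239 = 0.0437 m.
Re = ρVD_h/μ = 0.774·5·0.0437/1.08e-05 = 1.566e+04.
ε/D_h = 0.00019/0.0437 = 0.00435; Haaland gives 1/√f = -1.8 log₁₀[0.000559+0.000441] = 5.4, so f = 0.03429.
ΔP = f(L/D_h)(ρV²/2) = 0.03429·191/0.0437·9.675 = 1450 Pa.
ΔP = 1.45 kPa.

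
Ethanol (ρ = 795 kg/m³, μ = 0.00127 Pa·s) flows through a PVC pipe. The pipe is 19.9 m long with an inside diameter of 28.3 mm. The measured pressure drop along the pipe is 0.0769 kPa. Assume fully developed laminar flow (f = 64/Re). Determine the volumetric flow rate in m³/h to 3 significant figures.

Q ≈ 0.172 m³/h

For laminar flow, f = 64/Re with Re = ρVD/μ, so Darcy-Weisbach reduces to ΔP = 32μLV/D². Solving for V: V = ΔP·D²/(32μL) = 76.9·(0.0283)²/(32·0.00127·19.9) = 0.07615 m/s.
Check: Re = ρVD/μ = 795·0.07615·0.0283/0.00127 = 1349 < 2300, so the laminar assumption holds.
Q = V·A = 0.07615·(π/4·0.0283²) = 4.79e-05 m³/s = 0.172 m³/h.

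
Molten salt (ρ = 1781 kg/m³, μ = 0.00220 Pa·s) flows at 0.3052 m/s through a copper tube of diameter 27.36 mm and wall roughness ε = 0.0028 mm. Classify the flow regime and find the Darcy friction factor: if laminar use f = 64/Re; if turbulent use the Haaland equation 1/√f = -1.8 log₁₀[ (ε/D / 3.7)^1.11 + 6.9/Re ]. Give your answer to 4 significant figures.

f ≈ 0.03458

Re = ρVD/μ = 1781·0.3052·0.02736/0.0022 = 6760.
Re > 4000 → turbulent. ε/D = 2.8e-06/0.02736 = 0.000102; Haaland: 1/√f = -1.8 log₁₀[8.72e-06 + 0.00102] = 5.377, so f = 0.03458.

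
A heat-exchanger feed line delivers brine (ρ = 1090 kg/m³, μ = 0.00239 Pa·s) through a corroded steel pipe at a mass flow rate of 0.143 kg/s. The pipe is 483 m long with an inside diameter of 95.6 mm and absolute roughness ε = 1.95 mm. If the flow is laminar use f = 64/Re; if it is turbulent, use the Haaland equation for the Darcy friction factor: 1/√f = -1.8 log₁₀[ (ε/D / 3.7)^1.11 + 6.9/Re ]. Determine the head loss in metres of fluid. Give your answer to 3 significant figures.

A = πD²/4 = π(0.0956)²/4 = 0.007178 m²; mean velocity V = ṁ/(ρA) = 0.143/(1090 · 0.007178) = 0.01828 m/s.
Reynolds number Re = ρVD/μ = 1090 · 0.01828 · 0.0956 / 0.00239 = 796.9.
Re < 2300 → laminar flow, so f = 64/Re = 64/796.9 = 0.08031 (the turbulent correlation is not needed).
Darcy-Weisbach: ΔP = f(L/D)(ρV²/2) = 0.08031·(483/0.0956)·(1090·0.01828²/2) = 0.08031·5052·0.1821 = 73.87 Pa.
Head loss h_f = ΔP/(ρg) = 73.87/(1090·9.81) = 0.00691 m.

h_f ≈ 0.00691 m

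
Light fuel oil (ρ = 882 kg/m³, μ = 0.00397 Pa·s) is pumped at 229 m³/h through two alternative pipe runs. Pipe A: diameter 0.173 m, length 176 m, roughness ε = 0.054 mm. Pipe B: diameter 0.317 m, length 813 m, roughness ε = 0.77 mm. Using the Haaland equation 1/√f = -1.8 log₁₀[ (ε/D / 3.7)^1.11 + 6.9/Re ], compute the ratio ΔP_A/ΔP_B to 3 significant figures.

Pipe A: V = Q/A = 0.06361/0.02351 = 2.706 m/s; Re = 1.04e+05; ε/D = 0.000312; Haaland → f = 0.01914; ΔP_A = f(L/D)(ρV²/2) = 6.288e+04 Pa.
Pipe B: V = Q/A = 0.06361/0.07892 = 0.806 m/s; Re = 5.676e+04; ε/D = 0.00243; Haaland → f = 0.02698; ΔP_B = f(L/D)(ρV²/2) = 1.982e+04 Pa.
ΔP_A/ΔP_B = 6.288e+04/1.982e+04 = 3.17.

ΔP_A/ΔP_B ≈ 3.17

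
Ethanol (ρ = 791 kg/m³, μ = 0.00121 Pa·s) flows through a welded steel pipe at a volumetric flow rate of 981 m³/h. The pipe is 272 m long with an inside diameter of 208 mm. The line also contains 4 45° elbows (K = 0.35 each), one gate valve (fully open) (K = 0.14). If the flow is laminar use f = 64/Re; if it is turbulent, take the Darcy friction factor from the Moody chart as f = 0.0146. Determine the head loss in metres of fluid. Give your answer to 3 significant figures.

Q = 981 m³/h = 981/3600 = 0.2725 m³/s.
Cross-sectional area A = πD²/4 = π(0.208)²/4 = 0.03398 m²; mean velocity V = Q/A = 0.2725/0.03398 = 8.02 m/s.
Reynolds number Re = ρVD/μ = 791 · 8.02 · 0.208 / 0.00121 = 1.09e+06.
Re > 4000 → turbulent; use the Moody-chart value f = 0.0146.
Total minor-loss coefficient ΣK = 4·0.35 + 1·0.14 = 1.54.
ΔP = [f·L/D + ΣK]·(ρV²/2) = [0.0146·272/0.208 + 1.54]·(791·8.02²/2) = [19.09 + 1.54]·2.544e+04 = 5.248e+05 Pa.
Head loss h_f = ΔP/(ρg) = 5.248e+05/(791·9.81) = 67.6 m.

h_f ≈ 67.6 m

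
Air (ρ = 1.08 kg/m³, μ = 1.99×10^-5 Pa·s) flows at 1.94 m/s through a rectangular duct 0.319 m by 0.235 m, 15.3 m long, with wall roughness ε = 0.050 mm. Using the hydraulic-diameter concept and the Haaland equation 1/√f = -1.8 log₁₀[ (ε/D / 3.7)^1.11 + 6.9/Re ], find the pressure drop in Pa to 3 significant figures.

ΔP ≈ 2.76 Pa

Hydraulic diameter D_h = 4A/P = 4·(0.319·0.235)/(2·(0.319+0.235)) = 0.2999/1.108 = 0.2706 m.
Re = ρVD_h/μ = 1.08·1.94·0.2706/1.99e-05 = 2.849e+04.
ε/D_h = 5e-05/0.2706 = 0.000185; Haaland gives 1/√f = -1.8 log₁₀[1.68e-05+0.000242] = 6.456, so f = 0.02399.
ΔP = f(L/D_h)(ρV²/2) = 0.02399·15.3/0.2706·2.032 = 2.756 Pa.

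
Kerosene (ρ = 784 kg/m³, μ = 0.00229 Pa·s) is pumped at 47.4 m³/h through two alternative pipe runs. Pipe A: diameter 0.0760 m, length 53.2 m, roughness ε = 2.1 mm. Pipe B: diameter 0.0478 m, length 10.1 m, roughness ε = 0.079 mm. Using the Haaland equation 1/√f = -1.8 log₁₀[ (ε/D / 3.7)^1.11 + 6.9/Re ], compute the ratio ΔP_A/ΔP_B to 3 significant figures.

ΔP_A/ΔP_B ≈ 1.22

Pipe A: V = Q/A = 0.01317/0.004536 = 2.902 m/s; Re = 7.552e+04; ε/D = 0.0276; Haaland → f = 0.05581; ΔP_A = f(L/D)(ρV²/2) = 1.29e+05 Pa.
Pipe B: V = Q/A = 0.01317/0.001795 = 7.337 m/s; Re = 1.201e+05; ε/D = 0.00165; Haaland → f = 0.02376; ΔP_B = f(L/D)(ρV²/2) = 1.059e+05 Pa.
ΔP_A/ΔP_B = 1.29e+05/1.059e+05 = 1.22.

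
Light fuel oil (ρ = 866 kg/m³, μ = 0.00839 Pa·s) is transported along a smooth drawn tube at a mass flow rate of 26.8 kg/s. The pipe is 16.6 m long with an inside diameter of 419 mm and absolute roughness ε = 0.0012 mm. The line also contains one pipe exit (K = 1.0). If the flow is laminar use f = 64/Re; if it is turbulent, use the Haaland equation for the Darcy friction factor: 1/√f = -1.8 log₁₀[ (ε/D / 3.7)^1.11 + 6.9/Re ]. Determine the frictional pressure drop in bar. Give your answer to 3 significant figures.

ΔP ≈ 4.87×10^-4 bar

A = πD²/4 = π(0.419)²/4 = 0.1379 m²; mean velocity V = ṁ/(ρA) = 26.8/(866 · 0.1379) = 0.2244 m/s.
Reynolds number Re = ρVD/μ = 866 · 0.2244 · 0.419 / 0.00839 = 9707.
Re > 4000 → turbulent. Relative roughness ε/D = 1.2e-06/0.419 = 2.86e-06. Haaland: 1/√f = -1.8 log₁₀[(2.86e-06/3.7)^1.11 + 6.9/9707] = -1.8 log₁₀[1.65e-07 + 0.000711] = 5.667, so f = 0.03114.
Total minor-loss coefficient ΣK = 1·1 = 1.
ΔP = [f·L/D + ΣK]·(ρV²/2) = [0.03114·16.6/0.419 + 1]·(866·0.2244²/2) = [1.234 + 1]·21.81 = 48.72 Pa.
ΔP = 48.72 Pa = 4.87×10^-4 bar.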